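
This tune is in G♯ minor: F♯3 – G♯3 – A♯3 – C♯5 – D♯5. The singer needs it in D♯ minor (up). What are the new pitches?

C#4 D#4 E#4 G#5 A#5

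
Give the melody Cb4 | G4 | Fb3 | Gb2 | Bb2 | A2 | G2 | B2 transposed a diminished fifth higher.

Cb4 → Gbb4
G4 → Db5
Fb3 → Cbb4
Gb2 → Dbb3
Bb2 → Fb3
A2 → Eb3
G2 → Db3
B2 → F3

Gbb4 Db5 Cbb4 Dbb3 Fb3 Eb3 Db3 F3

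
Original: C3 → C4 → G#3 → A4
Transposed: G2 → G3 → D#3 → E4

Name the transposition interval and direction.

down a perfect fourth

From C3 to G2 is 4 letter names — a fourth of some quality.
G2 to C3 is 5 semitones, which makes it a perfect fourth; the second version is lower, so the direction is down.
Checking another pair — A4 → E4 — gives the same interval.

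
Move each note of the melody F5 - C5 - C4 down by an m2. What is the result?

E5 B4 B3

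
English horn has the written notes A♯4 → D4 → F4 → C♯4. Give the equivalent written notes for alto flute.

First find concert pitch: the English horn sounds a perfect fifth below written, so A♯4 D4 F4 C♯4 sounds D#4 G3 Bb3 F#3.
Then write for alto flute: it sounds a perfect fourth below written, so the part must be a perfect fourth above concert.
D#4 → G#4
G3 → C4
Bb3 → Eb4
F#3 → B3

G#4 C4 Eb4 B3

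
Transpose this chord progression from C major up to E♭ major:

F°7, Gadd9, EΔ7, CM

Ab°7 Bbadd9 GΔ7 EbM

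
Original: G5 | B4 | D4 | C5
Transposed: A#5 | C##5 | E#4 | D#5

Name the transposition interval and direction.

up an augmented second

From G5 to A#5 is 2 letter names — a second of some quality.
G5 to A#5 is 3 semitones, which makes it an augmented second; the second version is higher, so the direction is up.
Checking another pair — C5 → D#5 — gives the same interval.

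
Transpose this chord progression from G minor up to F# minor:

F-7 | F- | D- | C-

G minor up to F# minor is a major seventh; each chord root moves by that interval while the quality stays the same.
F-7: root F up a major seventh → E, giving E-7.
F-: root F up a major seventh → E, giving E-.
D-: root D up a major seventh → C#, giving C#-.
C-: root C up a major seventh → B, giving B-.

E-7 E- C#- B-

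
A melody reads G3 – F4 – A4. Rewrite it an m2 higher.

Ab3 Gb4 Bb4

G3: a second up reaches A, and 1 semitone makes it Ab3.
F4 up a minor second is Gb4.
A4: a second up reaches B, and 1 semitone makes it Bb4.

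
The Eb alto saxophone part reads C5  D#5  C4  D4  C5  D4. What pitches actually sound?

Eb4 F#4 Eb3 F3 Eb4 F3

Written C4 on the Eb alto saxophone sounds as Eb3, a major sixth lower; apply that shift to every note.
C5 becomes Eb4
D#5 becomes F#4
C4 becomes Eb3
D4 becomes F3
C5 becomes Eb4
D4 becomes F3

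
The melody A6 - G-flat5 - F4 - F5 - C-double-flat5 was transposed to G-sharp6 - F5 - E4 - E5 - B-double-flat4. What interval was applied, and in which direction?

From A6 to G#6 is 2 letter names — a second of some quality.
G#6 to A6 is 1 semitone, which makes it a minor second; the second version is lower, so the direction is down.
Checking another pair — Cbb5 → Bbb4 — gives the same interval.

down a minor second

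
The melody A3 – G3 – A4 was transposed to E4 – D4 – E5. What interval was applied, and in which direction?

up a perfect fifth

Take the first pair: A3 → E4. A to E spans 5 letter names, so the interval is some kind of fifth.
A3 to E4 is 7 semitones, which makes it a perfect fifth; the second version is higher, so the direction is up.
Checking another pair — A4 → E5 — gives the same interval.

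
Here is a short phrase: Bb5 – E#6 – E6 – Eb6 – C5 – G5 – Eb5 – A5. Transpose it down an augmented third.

Bb5 → Gbb5
E#6 → C6
E6 → Cb6
Eb6 → Cbb6
C5 → Abb4
G5 → Ebb5
Eb5 → Cbb5
A5 → Fb5

Gbb5 C6 Cb6 Cbb6 Abb4 Ebb5 Cbb5 Fb5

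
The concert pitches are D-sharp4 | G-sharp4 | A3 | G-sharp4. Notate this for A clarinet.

The A clarinet sounds a minor third below written, so the written part must be a minor third above concert — transpose each note up.
D#4 → F#4
G#4 → B4
A3 → C4
G#4 → B4

F#4 B4 C4 B4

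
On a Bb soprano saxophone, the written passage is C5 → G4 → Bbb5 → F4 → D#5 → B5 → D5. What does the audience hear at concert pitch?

Written C4 on the Bb soprano saxophone sounds as Bb3, a major second lower; apply that shift to every note.
C5 gives Bb4
G4 gives F4
Bbb5 gives Abb5
F4 gives Eb4
D#5 gives C#5
B5 gives A5
D5 gives C5

Bb4 F4 Abb5 Eb4 C#5 A5 C5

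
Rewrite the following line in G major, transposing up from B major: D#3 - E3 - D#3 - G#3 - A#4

B3 C4 B3 E4 F#5

From B up to G is a minor sixth; apply that to each pitch.
D#3 → B3
E3 → C4
D#3 → B3
G#3 → E4
A#4 → F#5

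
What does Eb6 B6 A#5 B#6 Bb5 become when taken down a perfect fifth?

Ab5 E6 D#5 E#6 Eb5

Eb6 → Ab5
B6 → E6
A#5 → D#5
B#6 → E#6
Bb5 → Eb5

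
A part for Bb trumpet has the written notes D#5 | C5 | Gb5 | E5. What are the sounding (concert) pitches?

C#5 Bb4 Fb5 D5

Written C4 on the Bb trumpet sounds as Bb3, a major second lower; apply that shift to every note.
D#5 → C#5
C5 → Bb4
Gb5 → Fb5
E5 → D5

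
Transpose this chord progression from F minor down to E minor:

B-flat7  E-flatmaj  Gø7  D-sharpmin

A7 Dmaj F#ø7 C##min

F minor down to E minor is a minor second; each chord root moves by that interval while the quality stays the same.
B-flat7: root B-flat down a minor second → A, giving A7.
E-flatmaj: root E-flat down a minor second → D, giving Dmaj.
Gø7: root G down a minor second → F#, giving F#ø7.
D-sharpmin: root D-sharp down a minor second → C##, giving C##min.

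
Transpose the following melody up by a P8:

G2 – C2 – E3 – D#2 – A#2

G3 C3 E4 D#3 A#3

G2 up a perfect octave is G3.
C2: an octave up reaches C, and 12 semitones makes it C3.
E3 up a perfect octave is E4.
A perfect octave up from D#2 gives D#3.
A#2 up a perfect octave is A#3.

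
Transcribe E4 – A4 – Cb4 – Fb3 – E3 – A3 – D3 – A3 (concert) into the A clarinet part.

G4 C5 Ebb4 Abb3 G3 C4 F3 C4

Written C4 sounds as A3 on the A clarinet, so concert pitches are written a minor third up.
E4 → G4
A4 → C5
Cb4 → Ebb4
Fb3 → Abb3
E3 → G3
A3 → C4
D3 → F3
A3 → C4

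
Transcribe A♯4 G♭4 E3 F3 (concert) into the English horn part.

E#5 Db5 B3 C4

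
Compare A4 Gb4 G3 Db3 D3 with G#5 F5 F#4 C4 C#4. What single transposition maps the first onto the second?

up a major seventh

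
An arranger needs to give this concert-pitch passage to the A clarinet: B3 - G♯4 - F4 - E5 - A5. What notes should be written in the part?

D4 B4 Ab4 G5 C6

The A clarinet sounds a minor third below written, so the written part must be a minor third above concert — transpose each note up.
B3 gives D4
G#4 gives B4
F4 gives Ab4
E5 gives G5
A5 gives C6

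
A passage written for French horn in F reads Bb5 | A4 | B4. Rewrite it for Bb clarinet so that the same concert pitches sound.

F5 E4 F#4

First find concert pitch: the French horn in F sounds a perfect fifth below written, so Bb5 A4 B4 sounds Eb5 D4 E4.
Then write for Bb clarinet: it sounds a major second below written, so the part must be a major second above concert.
Eb5 → F5
D4 → E4
E4 → F#4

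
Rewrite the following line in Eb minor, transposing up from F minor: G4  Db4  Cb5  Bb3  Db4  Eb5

F5 Cb5 Bbb5 Ab4 Cb5 Db6

From F up to Eb is a minor seventh; apply that to each pitch.
G4 gives F5
Db4 gives Cb5
Cb5 gives Bbb5
Bb3 gives Ab4
Db4 gives Cb5
Eb5 gives Db6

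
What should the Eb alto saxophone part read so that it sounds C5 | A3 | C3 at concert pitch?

The Eb alto saxophone sounds a major sixth below written, so the written part must be a major sixth above concert — transpose each note up.
C5 → A5
A3 → F#4
C3 → A3

A5 F#4 A3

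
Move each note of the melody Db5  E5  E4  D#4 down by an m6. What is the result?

F4 G#4 G#3 F##3

Db5 down a minor sixth is F4.
A minor sixth down from E5 gives G#4.
E4 down a minor sixth is G#3.
D#4: a sixth down reaches F, and 8 semitones makes it F##3.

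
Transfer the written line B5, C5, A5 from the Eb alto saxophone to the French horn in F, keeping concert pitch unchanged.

First find concert pitch: the Eb alto saxophone sounds a major sixth below written, so B5 C5 A5 sounds D5 Eb4 C5.
Then write for French horn in F: it sounds a perfect fifth below written, so the part must be a perfect fifth above concert.
D5 → A5
Eb4 → Bb4
C5 → G5

A5 Bb4 G5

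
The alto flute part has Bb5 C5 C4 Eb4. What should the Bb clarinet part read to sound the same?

G5 A4 A3 C4

First find concert pitch: the alto flute sounds a perfect fourth below written, so Bb5 C5 C4 Eb4 sounds F5 G4 G3 Bb3.
Then write for Bb clarinet: it sounds a major second below written, so the part must be a major second above concert.
F5 → G5
G4 → A4
G3 → A3
Bb3 → C4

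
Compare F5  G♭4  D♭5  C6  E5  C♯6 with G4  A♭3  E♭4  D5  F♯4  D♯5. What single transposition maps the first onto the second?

down a minor seventh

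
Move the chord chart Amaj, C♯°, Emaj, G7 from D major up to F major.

D major up to F major is a minor third; each chord root moves by that interval while the quality stays the same.
Amaj: root A up a minor third → C, giving Cmaj.
C♯°: root C♯ up a minor third → E, giving E°.
Emaj: root E up a minor third → G, giving Gmaj.
G7: root G up a minor third → Bb, giving Bb7.

Cmaj E° Gmaj Bb7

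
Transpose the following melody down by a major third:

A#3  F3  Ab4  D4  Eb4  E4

A major third down from A#3 gives F#3.
F3: a third down reaches D, and 4 semitones makes it Db3.
A major third down from Ab4 gives Fb4.
D4: a third down reaches B, and 4 semitones makes it Bb3.
A major third down from Eb4 gives Cb4.
A major third down from E4 gives C4.

F#3 Db3 Fb4 Bb3 Cb4 C4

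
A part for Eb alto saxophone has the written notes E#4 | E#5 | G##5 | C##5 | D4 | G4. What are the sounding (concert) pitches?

G#3 G#4 B#4 E#4 F3 Bb3

Written C4 on the Eb alto saxophone sounds as Eb3, a major sixth lower; apply that shift to every note.
E#4 becomes G#3
E#5 becomes G#4
G##5 becomes B#4
C##5 becomes E#4
D4 becomes F3
G4 becomes Bb3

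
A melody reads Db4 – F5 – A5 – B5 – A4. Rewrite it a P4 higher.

Gb4 Bb5 D6 E6 D5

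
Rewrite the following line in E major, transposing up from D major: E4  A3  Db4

From D up to E is a major second; apply that to each pitch.
E4 becomes F#4
A3 becomes B3
Db4 becomes Eb4

F#4 B3 Eb4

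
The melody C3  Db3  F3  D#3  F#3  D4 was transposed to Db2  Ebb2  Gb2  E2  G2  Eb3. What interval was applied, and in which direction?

down a major seventh

From C3 to Db2 is 7 letter names — a seventh of some quality.
Db2 to C3 is 11 semitones, which makes it a major seventh; the second version is lower, so the direction is down.
Checking another pair — D4 → Eb3 — gives the same interval.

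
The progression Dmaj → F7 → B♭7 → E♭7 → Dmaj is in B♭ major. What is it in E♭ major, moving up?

B♭ major up to E♭ major is a perfect fourth; each chord root moves by that interval while the quality stays the same.
Dmaj: root D up a perfect fourth → G, giving Gmaj.
F7: root F up a perfect fourth → Bb, giving Bb7.
B♭7: root B♭ up a perfect fourth → Eb, giving Eb7.
E♭7: root E♭ up a perfect fourth → Ab, giving Ab7.
Dmaj: root D up a perfect fourth → G, giving Gmaj.

Gmaj Bb7 Eb7 Ab7 Gmaj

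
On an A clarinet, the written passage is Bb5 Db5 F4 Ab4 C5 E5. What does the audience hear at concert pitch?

The A clarinet sounds a minor third below written, so transpose each written note down a minor third.
Bb5 → G5
Db5 → Bb4
F4 → D4
Ab4 → F4
C5 → A4
E5 → C#5

G5 Bb4 D4 F4 A4 C#5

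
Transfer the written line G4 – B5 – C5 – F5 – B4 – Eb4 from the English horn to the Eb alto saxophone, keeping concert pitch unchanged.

A4 C#6 D5 G5 C#5 F4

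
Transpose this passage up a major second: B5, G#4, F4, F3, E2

C#6 A#4 G4 G3 F#2

B5 -> C#6
G#4 -> A#4
F4 -> G4
F3 -> G3
E2 -> F#2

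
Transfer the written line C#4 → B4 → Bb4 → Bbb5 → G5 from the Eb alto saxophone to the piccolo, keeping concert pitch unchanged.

First find concert pitch: the Eb alto saxophone sounds a major sixth below written, so C#4 B4 Bb4 Bbb5 G5 sounds E3 D4 Db4 Dbb5 Bb4.
Then write for piccolo: it sounds a perfect octave above written, so the part must be a perfect octave below concert.
E3 → E2
D4 → D3
Db4 → Db3
Dbb5 → Dbb4
Bb4 → Bb3

E2 D3 Db3 Dbb4 Bb3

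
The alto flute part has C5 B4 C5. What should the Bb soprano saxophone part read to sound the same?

First find concert pitch: the alto flute sounds a perfect fourth below written, so C5 B4 C5 sounds G4 F#4 G4.
Then write for Bb soprano saxophone: it sounds a major second below written, so the part must be a major second above concert.
G4 → A4
F#4 → G#4
G4 → A4

A4 G#4 A4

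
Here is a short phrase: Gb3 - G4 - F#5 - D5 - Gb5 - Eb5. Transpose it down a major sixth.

Bbb2 Bb3 A4 F4 Bbb4 Gb4

Gb3 becomes Bbb2
G4 becomes Bb3
F#5 becomes A4
D5 becomes F4
Gb5 becomes Bbb4
Eb5 becomes Gb4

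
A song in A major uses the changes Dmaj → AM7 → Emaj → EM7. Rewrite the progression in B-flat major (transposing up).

Ebmaj BbM7 Fmaj FM7

A major up to B-flat major is a minor second; each chord root moves by that interval while the quality stays the same.
Dmaj: root D up a minor second → Eb, giving Ebmaj.
AM7: root A up a minor second → Bb, giving BbM7.
Emaj: root E up a minor second → F, giving Fmaj.
EM7: root E up a minor second → F, giving FM7.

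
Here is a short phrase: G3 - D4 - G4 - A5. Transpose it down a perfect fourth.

G3 -> D3
D4 -> A3
G4 -> D4
A5 -> E5

D3 A3 D4 E5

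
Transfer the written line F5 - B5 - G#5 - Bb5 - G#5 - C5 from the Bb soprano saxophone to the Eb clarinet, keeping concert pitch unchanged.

First find concert pitch: the Bb soprano saxophone sounds a major second below written, so F5 B5 G#5 Bb5 G#5 C5 sounds Eb5 A5 F#5 Ab5 F#5 Bb4.
Then write for Eb clarinet: it sounds a minor third above written, so the part must be a minor third below concert.
Eb5 → C5
A5 → F#5
F#5 → D#5
Ab5 → F5
F#5 → D#5
Bb4 → G4

C5 F#5 D#5 F5 D#5 G4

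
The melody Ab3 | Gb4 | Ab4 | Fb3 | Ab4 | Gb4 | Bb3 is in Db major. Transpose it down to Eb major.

Bb2 Ab3 Bb3 Gb2 Bb3 Ab3 C3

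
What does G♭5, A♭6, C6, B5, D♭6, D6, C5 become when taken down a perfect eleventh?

Db4 Eb5 G4 F#4 Ab4 A4 G3

Gb5: an eleventh down reaches D, and 17 semitones makes it Db4.
A perfect eleventh down from Ab6 gives Eb5.
A perfect eleventh down from C6 gives G4.
B5: an eleventh down reaches F, and 17 semitones makes it F#4.
Db6: an eleventh down reaches A, and 17 semitones makes it Ab4.
A perfect eleventh down from D6 gives A4.
A perfect eleventh down from C5 gives G3.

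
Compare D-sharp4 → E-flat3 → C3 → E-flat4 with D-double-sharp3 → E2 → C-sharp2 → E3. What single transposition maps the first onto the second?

down a diminished octave

From D#4 to D##3 is 8 letter names — an octave of some quality.
D##3 to D#4 is 11 semitones, which makes it a diminished octave; the second version is lower, so the direction is down.
Checking another pair — Eb4 → E3 — gives the same interval.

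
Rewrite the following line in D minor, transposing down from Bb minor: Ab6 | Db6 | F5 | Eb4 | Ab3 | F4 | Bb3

Bb minor to D minor down is a minor sixth, so every note moves down by that interval.
Ab6 gives C6
Db6 gives F5
F5 gives A4
Eb4 gives G3
Ab3 gives C3
F4 gives A3
Bb3 gives D3

C6 F5 A4 G3 C3 A3 D3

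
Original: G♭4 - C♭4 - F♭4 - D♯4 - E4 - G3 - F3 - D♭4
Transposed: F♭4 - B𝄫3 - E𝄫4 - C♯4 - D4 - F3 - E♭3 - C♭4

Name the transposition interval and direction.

down a major second

From Gb4 to Fb4 is 2 letter names — a second of some quality.
Fb4 to Gb4 is 2 semitones, which makes it a major second; the second version is lower, so the direction is down.
Checking another pair — Db4 → Cb4 — gives the same interval.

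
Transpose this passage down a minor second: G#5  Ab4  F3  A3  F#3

F##5 G4 E3 G#3 E#3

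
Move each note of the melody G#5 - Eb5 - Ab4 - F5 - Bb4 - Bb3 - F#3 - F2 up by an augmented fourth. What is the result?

An augmented fourth up from G#5 gives C##6.
Eb5: a fourth up reaches A, and 6 semitones makes it A5.
An augmented fourth up from Ab4 gives D5.
F5: a fourth up reaches B, and 6 semitones makes it B5.
Bb4: a fourth up reaches E, and 6 semitones makes it E5.
Bb3 up an augmented fourth is E4.
F#3: a fourth up reaches B, and 6 semitones makes it B#3.
An augmented fourth up from F2 gives B2.

C##6 A5 D5 B5 E5 E4 B#3 B2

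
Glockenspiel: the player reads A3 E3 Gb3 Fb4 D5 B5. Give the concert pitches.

A5 E5 Gb5 Fb6 D7 B7

Written C4 on the glockenspiel sounds as C6, a perfect fifteenth higher; apply that shift to every note.
A3 -> A5
E3 -> E5
Gb3 -> Gb5
Fb4 -> Fb6
D5 -> D7
B5 -> B7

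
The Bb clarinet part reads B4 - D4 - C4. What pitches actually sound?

A4 C4 Bb3

The Bb clarinet sounds a major second below written, so transpose each written note down a major second.
B4 to A4
D4 to C4
C4 to Bb3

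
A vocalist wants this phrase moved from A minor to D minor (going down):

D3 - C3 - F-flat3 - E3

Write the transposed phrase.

G2 F2 Bbb2 A2

From A down to D is a perfect fifth; apply that to each pitch.
D3 → G2
C3 → F2
Fb3 → Bbb2
E3 → A2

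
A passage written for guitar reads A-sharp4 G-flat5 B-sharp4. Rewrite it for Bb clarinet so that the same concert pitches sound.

B#3 Ab4 C##4

First find concert pitch: the guitar sounds a perfect octave below written, so A-sharp4 G-flat5 B-sharp4 sounds A#3 Gb4 B#3.
Then write for Bb clarinet: it sounds a major second below written, so the part must be a major second above concert.
A#3 → B#3
Gb4 → Ab4
B#3 → C##4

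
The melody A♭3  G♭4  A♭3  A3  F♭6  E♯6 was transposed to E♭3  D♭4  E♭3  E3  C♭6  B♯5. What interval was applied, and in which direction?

down a perfect fourth

Take the first pair: Ab3 → Eb3. A to E spans 4 letter names, so the interval is some kind of fourth.
Eb3 to Ab3 is 5 semitones, which makes it a perfect fourth; the second version is lower, so the direction is down.
Checking another pair — E#6 → B#5 — gives the same interval.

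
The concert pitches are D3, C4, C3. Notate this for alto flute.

Written C4 sounds as G3 on the alto flute, so concert pitches are written a perfect fourth up.
D3 becomes G3
C4 becomes F4
C3 becomes F3

G3 F4 F3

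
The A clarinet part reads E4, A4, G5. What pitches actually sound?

C#4 F#4 E5

Written C4 on the A clarinet sounds as A3, a minor third lower; apply that shift to every note.
E4 gives C#4
A4 gives F#4
G5 gives E5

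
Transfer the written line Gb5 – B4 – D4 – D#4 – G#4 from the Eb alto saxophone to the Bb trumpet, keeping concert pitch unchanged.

First find concert pitch: the Eb alto saxophone sounds a major sixth below written, so Gb5 B4 D4 D#4 G#4 sounds Bbb4 D4 F3 F#3 B3.
Then write for Bb trumpet: it sounds a major second below written, so the part must be a major second above concert.
Bbb4 → Cb5
D4 → E4
F3 → G3
F#3 → G#3
B3 → C#4

Cb5 E4 G3 G#3 C#4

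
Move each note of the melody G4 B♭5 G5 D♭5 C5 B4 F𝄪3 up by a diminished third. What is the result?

A diminished third up from G4 gives Bbb4.
Bb5 up a diminished third is Dbb6.
G5 up a diminished third is Bbb5.
Db5 up a diminished third is Fbb5.
A diminished third up from C5 gives Ebb5.
B4: a third up reaches D, and 2 semitones makes it Db5.
F##3 up a diminished third is A3.

Bbb4 Dbb6 Bbb5 Fbb5 Ebb5 Db5 A3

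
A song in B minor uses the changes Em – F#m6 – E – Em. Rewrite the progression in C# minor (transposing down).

B minor down to C# minor is a minor seventh; each chord root moves by that interval while the quality stays the same.
Em: root E down a minor seventh → F#, giving F#m.
F#m6: root F# down a minor seventh → G#, giving G#m6.
E: root E down a minor seventh → F#, giving F#.
Em: root E down a minor seventh → F#, giving F#m.

F#m G#m6 F# F#m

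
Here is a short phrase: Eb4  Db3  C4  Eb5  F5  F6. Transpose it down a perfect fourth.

Bb3 Ab2 G3 Bb4 C5 C6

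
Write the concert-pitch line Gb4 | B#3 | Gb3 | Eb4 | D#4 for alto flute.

Cb5 E#4 Cb4 Ab4 G#4

The alto flute sounds a perfect fourth below written, so the written part must be a perfect fourth above concert — transpose each note up.
Gb4 -> Cb5
B#3 -> E#4
Gb3 -> Cb4
Eb4 -> Ab4
D#4 -> G#4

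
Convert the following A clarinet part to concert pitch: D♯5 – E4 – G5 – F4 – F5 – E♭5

The A clarinet sounds a minor third below written, so transpose each written note down a minor third.
D#5 becomes B#4
E4 becomes C#4
G5 becomes E5
F4 becomes D4
F5 becomes D5
Eb5 becomes C5

B#4 C#4 E5 D4 D5 C5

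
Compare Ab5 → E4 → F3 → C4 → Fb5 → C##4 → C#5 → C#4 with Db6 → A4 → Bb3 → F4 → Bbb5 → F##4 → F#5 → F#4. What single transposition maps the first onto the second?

From Ab5 to Db6 is 4 letter names — a fourth of some quality.
Ab5 to Db6 is 5 semitones, which makes it a perfect fourth; the second version is higher, so the direction is up.
Checking another pair — C#4 → F#4 — gives the same interval.

up a perfect fourth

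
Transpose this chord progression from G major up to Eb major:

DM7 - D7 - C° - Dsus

G major up to Eb major is a minor sixth; each chord root moves by that interval while the quality stays the same.
DM7: root D up a minor sixth → Bb, giving BbM7.
D7: root D up a minor sixth → Bb, giving Bb7.
C°: root C up a minor sixth → Ab, giving Ab°.
Dsus: root D up a minor sixth → Bb, giving Bbsus.

BbM7 Bb7 Ab° Bbsus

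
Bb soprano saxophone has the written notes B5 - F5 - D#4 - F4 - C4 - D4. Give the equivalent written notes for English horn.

First find concert pitch: the Bb soprano saxophone sounds a major second below written, so B5 F5 D#4 F4 C4 D4 sounds A5 Eb5 C#4 Eb4 Bb3 C4.
Then write for English horn: it sounds a perfect fifth below written, so the part must be a perfect fifth above concert.
A5 → E6
Eb5 → Bb5
C#4 → G#4
Eb4 → Bb4
Bb3 → F4
C4 → G4

E6 Bb5 G#4 Bb4 F4 G4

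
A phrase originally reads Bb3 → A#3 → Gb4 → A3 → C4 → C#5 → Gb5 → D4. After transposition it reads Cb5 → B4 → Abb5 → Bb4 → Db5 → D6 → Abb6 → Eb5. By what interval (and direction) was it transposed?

Take the first pair: Bb3 → Cb5. B to C spans 9 letter names, so the interval is some kind of ninth.
Bb3 to Cb5 is 13 semitones, which makes it a minor ninth; the second version is higher, so the direction is up.
Checking another pair — D4 → Eb5 — gives the same interval.

up a minor ninth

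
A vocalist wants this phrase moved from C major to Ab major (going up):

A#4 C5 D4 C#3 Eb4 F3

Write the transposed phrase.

C major to Ab major up is a minor sixth, so every note moves up by that interval.
A#4 gives F#5
C5 gives Ab5
D4 gives Bb4
C#3 gives A3
Eb4 gives Cb5
F3 gives Db4

F#5 Ab5 Bb4 A3 Cb5 Db4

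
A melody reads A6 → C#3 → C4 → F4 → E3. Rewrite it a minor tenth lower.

F#5 A#1 A2 D3 C#2

A6 gives F#5
C#3 gives A#1
C4 gives A2
F4 gives D3
E3 gives C#2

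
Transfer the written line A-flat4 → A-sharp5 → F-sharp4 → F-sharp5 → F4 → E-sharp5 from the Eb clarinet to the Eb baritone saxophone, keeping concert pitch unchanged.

Ab6 A#7 F#6 F#7 F6 E#7

First find concert pitch: the Eb clarinet sounds a minor third above written, so A-flat4 A-sharp5 F-sharp4 F-sharp5 F4 E-sharp5 sounds Cb5 C#6 A4 A5 Ab4 G#5.
Then write for Eb baritone saxophone: it sounds a major thirteenth below written, so the part must be a major thirteenth above concert.
Cb5 → Ab6
C#6 → A#7
A4 → F#6
A5 → F#7
Ab4 → F6
G#5 → E#7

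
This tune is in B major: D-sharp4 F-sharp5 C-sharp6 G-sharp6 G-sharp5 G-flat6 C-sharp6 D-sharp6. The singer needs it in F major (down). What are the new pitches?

A3 C5 G5 D6 D5 Dbb6 G5 A5

B major to F major down is an augmented fourth, so every note moves down by that interval.
D#4 gives A3
F#5 gives C5
C#6 gives G5
G#6 gives D6
G#5 gives D5
Gb6 gives Dbb6
C#6 gives G5
D#6 gives A5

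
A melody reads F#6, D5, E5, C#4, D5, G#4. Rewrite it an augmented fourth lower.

F#6 down an augmented fourth is C6.
D5: a fourth down reaches A, and 6 semitones makes it Ab4.
E5: a fourth down reaches B, and 6 semitones makes it Bb4.
C#4 down an augmented fourth is G3.
An augmented fourth down from D5 gives Ab4.
G#4: a fourth down reaches D, and 6 semitones makes it D4.

C6 Ab4 Bb4 G3 Ab4 D4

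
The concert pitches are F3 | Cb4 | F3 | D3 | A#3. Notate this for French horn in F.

C4 Gb4 C4 A3 E#4

The French horn in F sounds a perfect fifth below written, so the written part must be a perfect fifth above concert — transpose each note up.
F3 gives C4
Cb4 gives Gb4
F3 gives C4
D3 gives A3
A#3 gives E#4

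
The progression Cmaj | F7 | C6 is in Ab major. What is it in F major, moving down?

Ab major down to F major is a minor third; each chord root moves by that interval while the quality stays the same.
Cmaj: root C down a minor third → A, giving Amaj.
F7: root F down a minor third → D, giving D7.
C6: root C down a minor third → A, giving A6.

Amaj D7 A6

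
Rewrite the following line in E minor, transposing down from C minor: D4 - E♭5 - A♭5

F#3 G4 C5

From C down to E is a minor sixth; apply that to each pitch.
D4 becomes F#3
Eb5 becomes G4
Ab5 becomes C5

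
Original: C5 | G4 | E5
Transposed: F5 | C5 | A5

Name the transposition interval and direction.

up a perfect fourth

Take the first pair: C5 → F5. C to F spans 4 letter names, so the interval is some kind of fourth.
C5 to F5 is 5 semitones, which makes it a perfect fourth; the second version is higher, so the direction is up.
Checking another pair — E5 → A5 — gives the same interval.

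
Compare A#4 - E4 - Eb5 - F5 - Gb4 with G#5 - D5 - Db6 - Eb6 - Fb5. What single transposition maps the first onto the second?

up a minor seventh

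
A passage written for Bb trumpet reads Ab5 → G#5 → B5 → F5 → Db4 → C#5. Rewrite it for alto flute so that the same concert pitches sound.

Cb6 B5 D6 Ab5 Fb4 E5

First find concert pitch: the Bb trumpet sounds a major second below written, so Ab5 G#5 B5 F5 Db4 C#5 sounds Gb5 F#5 A5 Eb5 Cb4 B4.
Then write for alto flute: it sounds a perfect fourth below written, so the part must be a perfect fourth above concert.
Gb5 → Cb6
F#5 → B5
A5 → D6
Eb5 → Ab5
Cb4 → Fb4
B4 → E5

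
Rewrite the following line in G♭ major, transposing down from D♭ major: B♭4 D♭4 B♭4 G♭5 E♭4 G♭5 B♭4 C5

Eb4 Gb3 Eb4 Cb5 Ab3 Cb5 Eb4 F4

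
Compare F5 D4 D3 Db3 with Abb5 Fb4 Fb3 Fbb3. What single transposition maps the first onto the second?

From F5 to Abb5 is 3 letter names — a third of some quality.
F5 to Abb5 is 2 semitones, which makes it a diminished third; the second version is higher, so the direction is up.
Checking another pair — Db3 → Fbb3 — gives the same interval.

up a diminished third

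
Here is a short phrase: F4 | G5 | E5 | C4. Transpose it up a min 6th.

A minor sixth up from F4 gives Db5.
A minor sixth up from G5 gives Eb6.
E5: a sixth up reaches C, and 8 semitones makes it C6.
C4 up a minor sixth is Ab4.

Db5 Eb6 C6 Ab4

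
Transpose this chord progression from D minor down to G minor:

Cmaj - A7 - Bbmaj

D minor down to G minor is a perfect fifth; each chord root moves by that interval while the quality stays the same.
Cmaj: root C down a perfect fifth → F, giving Fmaj.
A7: root A down a perfect fifth → D, giving D7.
Bbmaj: root Bb down a perfect fifth → Eb, giving Ebmaj.

Fmaj D7 Ebmaj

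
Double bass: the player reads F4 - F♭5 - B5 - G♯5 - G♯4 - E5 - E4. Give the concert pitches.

F3 Fb4 B4 G#4 G#3 E4 E3

The double bass sounds a perfect octave below written, so transpose each written note down a perfect octave.
F4 → F3
Fb5 → Fb4
B5 → B4
G#5 → G#4
G#4 → G#3
E5 → E4
E4 → E3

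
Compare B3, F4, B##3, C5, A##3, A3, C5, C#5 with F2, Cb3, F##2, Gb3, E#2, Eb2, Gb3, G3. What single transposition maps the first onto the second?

down an augmented eleventh

Take the first pair: B3 → F2. B to F spans 11 letter names, so the interval is some kind of eleventh.
F2 to B3 is 18 semitones, which makes it an augmented eleventh; the second version is lower, so the direction is down.
Checking another pair — C#5 → G3 — gives the same interval.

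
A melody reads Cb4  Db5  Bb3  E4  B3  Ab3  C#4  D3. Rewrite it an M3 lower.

Abb3 Bbb4 Gb3 C4 G3 Fb3 A3 Bb2

A major third down from Cb4 gives Abb3.
A major third down from Db5 gives Bbb4.
Bb3 down a major third is Gb3.
E4: a third down reaches C, and 4 semitones makes it C4.
B3: a third down reaches G, and 4 semitones makes it G3.
A major third down from Ab3 gives Fb3.
A major third down from C#4 gives A3.
D3: a third down reaches B, and 4 semitones makes it Bb2.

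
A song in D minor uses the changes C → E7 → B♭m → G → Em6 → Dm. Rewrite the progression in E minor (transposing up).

D minor up to E minor is a major second; each chord root moves by that interval while the quality stays the same.
C: root C up a major second → D, giving D.
E7: root E up a major second → F#, giving F#7.
B♭m: root B♭ up a major second → C, giving Cm.
G: root G up a major second → A, giving A.
Em6: root E up a major second → F#, giving F#m6.
Dm: root D up a major second → E, giving Em.

D F#7 Cm A F#m6 Em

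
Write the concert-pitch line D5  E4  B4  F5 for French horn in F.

A5 B4 F#5 C6

The French horn in F sounds a perfect fifth below written, so the written part must be a perfect fifth above concert — transpose each note up.
D5 becomes A5
E4 becomes B4
B4 becomes F#5
F5 becomes C6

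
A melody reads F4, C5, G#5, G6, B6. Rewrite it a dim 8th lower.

F#3 C#4 G##4 G#5 B#5

F4 -> F#3
C5 -> C#4
G#5 -> G##4
G6 -> G#5
B6 -> B#5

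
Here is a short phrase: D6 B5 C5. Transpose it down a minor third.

B5 G#5 A4

D6 down a minor third is B5.
B5 down a minor third is G#5.
C5 down a minor third is A4.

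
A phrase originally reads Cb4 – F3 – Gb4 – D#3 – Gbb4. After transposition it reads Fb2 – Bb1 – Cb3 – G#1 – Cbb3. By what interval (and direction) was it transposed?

Take the first pair: Cb4 → Fb2. C to F spans 12 letter names, so the interval is some kind of twelfth.
Fb2 to Cb4 is 19 semitones, which makes it a perfect twelfth; the second version is lower, so the direction is down.
Checking another pair — Gbb4 → Cbb3 — gives the same interval.

down a perfect twelfth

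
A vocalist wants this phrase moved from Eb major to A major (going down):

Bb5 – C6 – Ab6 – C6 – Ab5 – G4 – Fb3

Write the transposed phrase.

From Eb down to A is a diminished fifth; apply that to each pitch.
Bb5 gives E5
C6 gives F#5
Ab6 gives D6
C6 gives F#5
Ab5 gives D5
G4 gives C#4
Fb3 gives Bb2

E5 F#5 D6 F#5 D5 C#4 Bb2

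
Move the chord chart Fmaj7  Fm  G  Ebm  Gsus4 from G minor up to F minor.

Ebmaj7 Ebm F Dbm Fsus4

G minor up to F minor is a minor seventh; each chord root moves by that interval while the quality stays the same.
Fmaj7: root F up a minor seventh → Eb, giving Ebmaj7.
Fm: root F up a minor seventh → Eb, giving Ebm.
G: root G up a minor seventh → F, giving F.
Ebm: root Eb up a minor seventh → Db, giving Dbm.
Gsus4: root G up a minor seventh → F, giving Fsus4.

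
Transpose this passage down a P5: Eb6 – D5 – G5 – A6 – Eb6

Ab5 G4 C5 D6 Ab5

Eb6 gives Ab5
D5 gives G4
G5 gives C5
A6 gives D6
Eb6 gives Ab5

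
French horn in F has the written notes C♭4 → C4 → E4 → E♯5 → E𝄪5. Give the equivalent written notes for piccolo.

Fb2 F2 A2 A#3 A##3

First find concert pitch: the French horn in F sounds a perfect fifth below written, so C♭4 C4 E4 E♯5 E𝄪5 sounds Fb3 F3 A3 A#4 A##4.
Then write for piccolo: it sounds a perfect octave above written, so the part must be a perfect octave below concert.
Fb3 → Fb2
F3 → F2
A3 → A2
A#4 → A#3
A##4 → A##3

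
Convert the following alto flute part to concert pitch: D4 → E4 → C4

Written C4 on the alto flute sounds as G3, a perfect fourth lower; apply that shift to every note.
D4 becomes A3
E4 becomes B3
C4 becomes G3

A3 B3 G3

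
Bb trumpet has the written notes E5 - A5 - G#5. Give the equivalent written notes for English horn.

First find concert pitch: the Bb trumpet sounds a major second below written, so E5 A5 G#5 sounds D5 G5 F#5.
Then write for English horn: it sounds a perfect fifth below written, so the part must be a perfect fifth above concert.
D5 → A5
G5 → D6
F#5 → C#6

A5 D6 C#6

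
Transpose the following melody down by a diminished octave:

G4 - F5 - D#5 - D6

G#3 F#4 D##4 D#5

G4: an octave down reaches G, and 11 semitones makes it G#3.
A diminished octave down from F5 gives F#4.
A diminished octave down from D#5 gives D##4.
D6: an octave down reaches D, and 11 semitones makes it D#5.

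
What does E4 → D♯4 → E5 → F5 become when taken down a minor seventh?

F#3 E#3 F#4 G4

E4 -> F#3
D#4 -> E#3
E5 -> F#4
F5 -> G4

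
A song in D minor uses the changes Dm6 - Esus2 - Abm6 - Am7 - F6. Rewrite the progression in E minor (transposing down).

D minor down to E minor is a minor seventh; each chord root moves by that interval while the quality stays the same.
Dm6: root D down a minor seventh → E, giving Em6.
Esus2: root E down a minor seventh → F#, giving F#sus2.
Abm6: root Ab down a minor seventh → Bb, giving Bbm6.
Am7: root A down a minor seventh → B, giving Bm7.
F6: root F down a minor seventh → G, giving G6.

Em6 F#sus2 Bbm6 Bm7 G6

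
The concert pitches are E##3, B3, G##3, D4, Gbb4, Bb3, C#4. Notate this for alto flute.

A##3 E4 C##4 G4 Cbb5 Eb4 F#4

Written C4 sounds as G3 on the alto flute, so concert pitches are written a perfect fourth up.
E##3 → A##3
B3 → E4
G##3 → C##4
D4 → G4
Gbb4 → Cbb5
Bb3 → Eb4
C#4 → F#4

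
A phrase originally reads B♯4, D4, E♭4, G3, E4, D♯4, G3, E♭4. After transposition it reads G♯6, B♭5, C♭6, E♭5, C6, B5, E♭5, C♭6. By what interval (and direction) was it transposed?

up a minor thirteenth

Take the first pair: B#4 → G#6. B to G spans 13 letter names, so the interval is some kind of thirteenth.
B#4 to G#6 is 20 semitones, which makes it a minor thirteenth; the second version is higher, so the direction is up.
Checking another pair — Eb4 → Cb6 — gives the same interval.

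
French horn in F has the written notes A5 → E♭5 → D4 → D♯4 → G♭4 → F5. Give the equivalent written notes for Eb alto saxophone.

First find concert pitch: the French horn in F sounds a perfect fifth below written, so A5 E♭5 D4 D♯4 G♭4 F5 sounds D5 Ab4 G3 G#3 Cb4 Bb4.
Then write for Eb alto saxophone: it sounds a major sixth below written, so the part must be a major sixth above concert.
D5 → B5
Ab4 → F5
G3 → E4
G#3 → E#4
Cb4 → Ab4
Bb4 → G5

B5 F5 E4 E#4 Ab4 G5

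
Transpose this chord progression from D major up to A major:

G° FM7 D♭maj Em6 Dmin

D° CM7 Abmaj Bm6 Amin

D major up to A major is a perfect fifth; each chord root moves by that interval while the quality stays the same.
G°: root G up a perfect fifth → D, giving D°.
FM7: root F up a perfect fifth → C, giving CM7.
D♭maj: root D♭ up a perfect fifth → Ab, giving Abmaj.
Em6: root E up a perfect fifth → B, giving Bm6.
Dmin: root D up a perfect fifth → A, giving Amin.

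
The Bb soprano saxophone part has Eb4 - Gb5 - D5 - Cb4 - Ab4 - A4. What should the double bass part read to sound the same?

Db5 Fb6 C6 Bbb4 Gb5 G5

First find concert pitch: the Bb soprano saxophone sounds a major second below written, so Eb4 Gb5 D5 Cb4 Ab4 A4 sounds Db4 Fb5 C5 Bbb3 Gb4 G4.
Then write for double bass: it sounds a perfect octave below written, so the part must be a perfect octave above concert.
Db4 → Db5
Fb5 → Fb6
C5 → C6
Bbb3 → Bbb4
Gb4 → Gb5
G4 → G5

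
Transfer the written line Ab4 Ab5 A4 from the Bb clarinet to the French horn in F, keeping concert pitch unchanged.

Db5 Db6 D5

First find concert pitch: the Bb clarinet sounds a major second below written, so Ab4 Ab5 A4 sounds Gb4 Gb5 G4.
Then write for French horn in F: it sounds a perfect fifth below written, so the part must be a perfect fifth above concert.
Gb4 → Db5
Gb5 → Db6
G4 → D5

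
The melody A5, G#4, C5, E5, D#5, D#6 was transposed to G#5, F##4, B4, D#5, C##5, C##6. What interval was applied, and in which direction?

down a minor second

From A5 to G#5 is 2 letter names — a second of some quality.
G#5 to A5 is 1 semitone, which makes it a minor second; the second version is lower, so the direction is down.
Checking another pair — D#6 → C##6 — gives the same interval.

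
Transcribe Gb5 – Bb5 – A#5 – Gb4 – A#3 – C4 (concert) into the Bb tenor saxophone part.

The Bb tenor saxophone sounds a major ninth below written, so the written part must be a major ninth above concert — transpose each note up.
Gb5 to Ab6
Bb5 to C7
A#5 to B#6
Gb4 to Ab5
A#3 to B#4
C4 to D5

Ab6 C7 B#6 Ab5 B#4 D5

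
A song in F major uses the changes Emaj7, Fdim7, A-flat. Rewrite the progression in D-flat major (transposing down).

Cmaj7 Dbdim7 Fb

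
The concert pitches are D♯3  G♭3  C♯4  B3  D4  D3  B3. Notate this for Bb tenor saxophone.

E#4 Ab4 D#5 C#5 E5 E4 C#5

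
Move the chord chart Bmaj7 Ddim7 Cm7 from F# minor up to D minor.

Gmaj7 Bbdim7 Abm7

F# minor up to D minor is a minor sixth; each chord root moves by that interval while the quality stays the same.
Bmaj7: root B up a minor sixth → G, giving Gmaj7.
Ddim7: root D up a minor sixth → Bb, giving Bbdim7.
Cm7: root C up a minor sixth → Ab, giving Abm7.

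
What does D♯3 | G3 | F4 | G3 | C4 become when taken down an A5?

G2 Cb3 Bbb3 Cb3 Fb3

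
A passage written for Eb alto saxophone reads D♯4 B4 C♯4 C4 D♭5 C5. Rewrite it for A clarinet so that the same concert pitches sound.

First find concert pitch: the Eb alto saxophone sounds a major sixth below written, so D♯4 B4 C♯4 C4 D♭5 C5 sounds F#3 D4 E3 Eb3 Fb4 Eb4.
Then write for A clarinet: it sounds a minor third below written, so the part must be a minor third above concert.
F#3 → A3
D4 → F4
E3 → G3
Eb3 → Gb3
Fb4 → Abb4
Eb4 → Gb4

A3 F4 G3 Gb3 Abb4 Gb4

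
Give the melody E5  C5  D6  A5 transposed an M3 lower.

C5 Ab4 Bb5 F5

E5 down a major third is C5.
C5: a third down reaches A, and 4 semitones makes it Ab4.
A major third down from D6 gives Bb5.
A5 down a major third is F5.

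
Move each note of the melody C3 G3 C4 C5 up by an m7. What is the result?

C3 to Bb3
G3 to F4
C4 to Bb4
C5 to Bb5

Bb3 F4 Bb4 Bb5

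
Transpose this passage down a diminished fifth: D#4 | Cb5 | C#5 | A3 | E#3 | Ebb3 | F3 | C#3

G##3 F4 F##4 D#3 A##2 Ab2 B2 F##2

D#4: a fifth down reaches G, and 6 semitones makes it G##3.
A diminished fifth down from Cb5 gives F4.
C#5 down a diminished fifth is F##4.
A3: a fifth down reaches D, and 6 semitones makes it D#3.
E#3: a fifth down reaches A, and 6 semitones makes it A##2.
Ebb3: a fifth down reaches A, and 6 semitones makes it Ab2.
A diminished fifth down from F3 gives B2.
C#3: a fifth down reaches F, and 6 semitones makes it F##2.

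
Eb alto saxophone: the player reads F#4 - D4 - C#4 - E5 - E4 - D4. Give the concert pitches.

A3 F3 E3 G4 G3 F3

The Eb alto saxophone sounds a major sixth below written, so transpose each written note down a major sixth.
F#4 gives A3
D4 gives F3
C#4 gives E3
E5 gives G4
E4 gives G3
D4 gives F3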